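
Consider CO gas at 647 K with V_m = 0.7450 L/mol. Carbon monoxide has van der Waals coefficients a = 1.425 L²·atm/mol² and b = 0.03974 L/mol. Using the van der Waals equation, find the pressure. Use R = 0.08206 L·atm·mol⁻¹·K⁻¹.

P = RT/(V_m − b) − a/V_m²
RT/(V_m − b) = (0.08206)(647)/(0.7450 − 0.03974) = 53.093/0.70526 = 75.281 atm
a/V_m² = 1.425/(0.7450)² = 2.5675 atm
P = 75.281 − 2.5675 = 72.71 atm

P ≈ 72.71 atm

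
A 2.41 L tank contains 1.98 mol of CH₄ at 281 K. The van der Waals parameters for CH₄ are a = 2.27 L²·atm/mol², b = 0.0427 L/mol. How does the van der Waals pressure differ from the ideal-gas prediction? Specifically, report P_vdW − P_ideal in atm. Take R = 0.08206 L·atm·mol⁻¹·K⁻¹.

ΔP ≈ -0.843 atm

Ideal: P_ideal = nRT/V = (1.98)(0.08206)(281)/2.41 = 18.9446 atm
vdW: P = nRT/(V − nb) − a n²/V² = 45.6565/2.32545 − 8.89931/5.80810 = 19.6334 − 1.53222 = 18.1012 atm
ΔP = 18.1012 − 18.9446 = -0.843 atm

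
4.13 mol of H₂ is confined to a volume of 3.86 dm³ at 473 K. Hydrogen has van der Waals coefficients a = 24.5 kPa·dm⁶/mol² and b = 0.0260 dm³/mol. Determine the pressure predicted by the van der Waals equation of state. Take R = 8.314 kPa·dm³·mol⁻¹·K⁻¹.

P = nRT/(V − nb) − a n²/V²
nRT/(V − nb) = (4.13)(8.314)(473)/(3.86 − 4.13×0.0260) = 16241/3.7526 = 4327.9 kPa
a n²/V² = (24.5)(4.13)²/(3.86)² = 28.047 kPa
P = 4327.9 − 28.047 = 4300 kPa

P ≈ 4300 kPa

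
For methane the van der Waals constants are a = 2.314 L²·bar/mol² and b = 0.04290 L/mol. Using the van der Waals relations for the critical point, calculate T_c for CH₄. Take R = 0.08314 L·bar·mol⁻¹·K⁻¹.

For a van der Waals gas, T_c = 8a/(27Rb).
T_c = 8×2.314/(27×0.08314×0.04290) = 18.512/0.096301 = 192.2 K

T_c ≈ 192.2 K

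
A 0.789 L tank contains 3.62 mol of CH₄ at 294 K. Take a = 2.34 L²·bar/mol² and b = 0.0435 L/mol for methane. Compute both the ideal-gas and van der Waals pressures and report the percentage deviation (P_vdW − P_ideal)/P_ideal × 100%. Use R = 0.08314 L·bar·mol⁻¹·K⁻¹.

-18.99 %

Ideal: P_ideal = nRT/V = (3.62)(0.08314)(294)/0.789 = 112.147 bar
vdW: P = nRT/(V − nb) − a n²/V² = 88.4842/0.631530 − 30.6643/0.622521 = 140.111 − 49.2583 = 90.853 bar
% deviation = (90.853 − 112.147)/112.147 × 100% = -18.99%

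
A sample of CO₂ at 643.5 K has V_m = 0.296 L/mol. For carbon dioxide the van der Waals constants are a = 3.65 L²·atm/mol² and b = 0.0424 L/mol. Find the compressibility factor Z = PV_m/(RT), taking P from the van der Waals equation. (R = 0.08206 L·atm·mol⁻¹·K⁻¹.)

P = RT/(V_m − b) − a/V_m² = (0.08206)(643.5)/(0.296 − 0.0424) − 3.65/(0.296)²
  = 52.806/0.25360 − 41.659 = 208.23 − 41.659 = 166.57 atm
Z = PV_m/(RT) = (166.57)(0.296)/((0.08206)(643.5)) = 49.305/52.806 = 0.9337

Z ≈ 0.9337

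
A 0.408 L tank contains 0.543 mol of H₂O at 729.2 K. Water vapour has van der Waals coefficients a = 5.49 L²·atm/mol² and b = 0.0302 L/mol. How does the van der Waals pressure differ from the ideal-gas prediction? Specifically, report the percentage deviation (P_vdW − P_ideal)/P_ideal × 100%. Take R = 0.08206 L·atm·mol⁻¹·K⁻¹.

Ideal: P_ideal = nRT/V = (0.543)(0.08206)(729.2)/0.408 = 79.6375 atm
vdW: P = nRT/(V − nb) − a n²/V² = 32.4921/0.391601 − 1.61872/0.166464 = 82.9725 − 9.72414 = 73.2484 atm
% deviation = (73.2484 − 79.6375)/79.6375 × 100% = -8.02%

-8.02 %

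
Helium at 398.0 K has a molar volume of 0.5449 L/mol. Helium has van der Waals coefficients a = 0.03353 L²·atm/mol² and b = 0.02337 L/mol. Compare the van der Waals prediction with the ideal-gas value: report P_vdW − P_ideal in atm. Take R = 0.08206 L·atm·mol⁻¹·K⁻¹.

ΔP ≈ 2.573 atm

Ideal: P_ideal = RT/V_m = (0.08206)(398.0)/0.5449 = 59.9374 atm
vdW: P = RT/(V_m − b) − a/V_m² = 32.6599/0.521530 − 0.03353/0.296916 = 62.6232 − 0.112928 = 62.5103 atm
ΔP = 62.5103 − 59.9374 = 2.573 atm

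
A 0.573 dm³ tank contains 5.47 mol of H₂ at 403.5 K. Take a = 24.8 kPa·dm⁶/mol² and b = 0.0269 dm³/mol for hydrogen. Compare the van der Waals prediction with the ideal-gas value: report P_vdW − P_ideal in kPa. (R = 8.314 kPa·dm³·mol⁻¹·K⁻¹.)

ΔP ≈ 8805 kPa

Ideal: P_ideal = nRT/V = (5.47)(8.314)(403.5)/0.573 = 32024.8 kPa
vdW: P = nRT/(V − nb) − a n²/V² = 18350.2/0.425857 − 742.038/0.328329 = 43090.1 − 2260.04 = 40830.1 kPa
ΔP = 40830.1 − 32024.8 = 8805 kPa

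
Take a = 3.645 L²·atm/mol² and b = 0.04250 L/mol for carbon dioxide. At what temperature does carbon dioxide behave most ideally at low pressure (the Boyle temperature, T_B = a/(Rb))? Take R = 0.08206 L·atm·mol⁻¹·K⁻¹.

For a van der Waals gas the second virial coefficient B₂ = b − a/(RT) vanishes at T_B = a/(Rb).
T_B = 3.645/(0.08206×0.04250) = 3.645/0.0034876 = 1045 K

T_B ≈ 1045 K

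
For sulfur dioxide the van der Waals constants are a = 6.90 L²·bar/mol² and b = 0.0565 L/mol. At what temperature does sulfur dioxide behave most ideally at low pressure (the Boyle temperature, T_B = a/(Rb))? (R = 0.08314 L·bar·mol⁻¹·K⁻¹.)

For a van der Waals gas the second virial coefficient B₂ = b − a/(RT) vanishes at T_B = a/(Rb).
T_B = 6.90/(0.08314×0.0565) = 6.90/0.0046974 = 1469 K

T_B ≈ 1469 K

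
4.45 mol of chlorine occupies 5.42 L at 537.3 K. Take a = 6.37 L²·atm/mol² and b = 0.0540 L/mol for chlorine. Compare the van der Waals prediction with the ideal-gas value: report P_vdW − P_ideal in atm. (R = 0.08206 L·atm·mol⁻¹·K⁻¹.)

Ideal: P_ideal = nRT/V = (4.45)(0.08206)(537.3)/5.42 = 36.2000 atm
vdW: P = nRT/(V − nb) − a n²/V² = 196.204/5.17970 − 126.142/29.3764 = 37.8794 − 4.29399 = 33.5854 atm
ΔP = 33.5854 − 36.2000 = -2.615 atm

ΔP ≈ -2.615 atm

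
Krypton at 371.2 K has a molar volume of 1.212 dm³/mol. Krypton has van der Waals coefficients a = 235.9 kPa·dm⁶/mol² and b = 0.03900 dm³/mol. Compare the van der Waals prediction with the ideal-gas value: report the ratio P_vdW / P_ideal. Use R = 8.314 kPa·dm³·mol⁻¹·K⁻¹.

Ideal: P_ideal = RT/V_m = (8.314)(371.2)/1.212 = 2546.33 kPa
vdW: P = RT/(V_m − b) − a/V_m² = 3086.16/1.17300 − 235.9/1.46894 = 2631.00 − 160.592 = 2470.41 kPa
Ratio = 2470.41/2546.33 = 0.9702

P_vdW / P_ideal ≈ 0.9702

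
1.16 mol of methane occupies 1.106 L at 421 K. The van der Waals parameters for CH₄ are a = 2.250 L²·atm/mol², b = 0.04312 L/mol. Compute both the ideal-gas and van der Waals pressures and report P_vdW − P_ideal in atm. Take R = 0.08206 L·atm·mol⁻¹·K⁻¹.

ΔP ≈ -0.759 atm

Ideal: P_ideal = nRT/V = (1.16)(0.08206)(421)/1.106 = 36.2340 atm
vdW: P = nRT/(V − nb) − a n²/V² = 40.0748/1.05598 − 3.02760/1.22324 = 37.9503 − 2.47507 = 35.4752 atm
ΔP = 35.4752 − 36.2340 = -0.759 atm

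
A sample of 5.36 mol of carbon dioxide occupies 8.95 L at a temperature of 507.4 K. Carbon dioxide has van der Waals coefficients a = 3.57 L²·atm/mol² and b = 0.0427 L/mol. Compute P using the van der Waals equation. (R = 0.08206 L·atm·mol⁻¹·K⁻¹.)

P ≈ 24.31 atm

P = nRT/(V − nb) − a n²/V²
nRT/(V − nb) = (5.36)(0.08206)(507.4)/(8.95 − 5.36×0.0427) = 223.18/8.7211 = 25.591 atm
a n²/V² = (3.57)(5.36)²/(8.95)² = 1.2804 atm
P = 25.591 − 1.2804 = 24.31 atm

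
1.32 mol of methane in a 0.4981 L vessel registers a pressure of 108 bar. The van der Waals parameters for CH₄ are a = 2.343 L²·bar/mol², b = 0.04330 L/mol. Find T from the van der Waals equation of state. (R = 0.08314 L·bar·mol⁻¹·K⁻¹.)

T = (P + a n²/V²)(V − nb)/(nR)
P + a n²/V² = 108 + (2.343)(1.32)²/(0.4981)² = 124.45 bar
V − nb = 0.4981 − (1.32)(0.04330) = 0.44094 L
T = (124.45)(0.44094)/((1.32)(0.08314)) = 500.0 K

T ≈ 500.0 K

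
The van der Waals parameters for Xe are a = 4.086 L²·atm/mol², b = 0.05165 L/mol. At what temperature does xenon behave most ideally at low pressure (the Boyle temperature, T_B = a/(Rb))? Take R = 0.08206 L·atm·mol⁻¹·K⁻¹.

T_B ≈ 964.0 K

For a van der Waals gas the second virial coefficient B₂ = b − a/(RT) vanishes at T_B = a/(Rb).
T_B = 4.086/(0.08206×0.05165) = 4.086/0.0042384 = 964.0 K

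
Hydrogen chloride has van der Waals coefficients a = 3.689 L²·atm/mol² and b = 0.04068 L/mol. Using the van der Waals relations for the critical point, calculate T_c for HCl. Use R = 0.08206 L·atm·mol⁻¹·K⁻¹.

For a van der Waals gas, T_c = 8a/(27Rb).
T_c = 8×3.689/(27×0.08206×0.04068) = 29.512/0.090131 = 327.4 K

T_c ≈ 327.4 K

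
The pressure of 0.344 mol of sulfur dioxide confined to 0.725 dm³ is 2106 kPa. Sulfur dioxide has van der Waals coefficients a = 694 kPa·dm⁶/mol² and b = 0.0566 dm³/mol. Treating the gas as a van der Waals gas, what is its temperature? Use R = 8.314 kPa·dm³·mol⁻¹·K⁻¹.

T ≈ 558.1 K

T = (P + a n²/V²)(V − nb)/(nR)
P + a n²/V² = 2106 + (694)(0.344)²/(0.725)² = 2262.2 kPa
V − nb = 0.725 − (0.344)(0.0566) = 0.70553 dm³
T = (2262.2)(0.70553)/((0.344)(8.314)) = 558.1 K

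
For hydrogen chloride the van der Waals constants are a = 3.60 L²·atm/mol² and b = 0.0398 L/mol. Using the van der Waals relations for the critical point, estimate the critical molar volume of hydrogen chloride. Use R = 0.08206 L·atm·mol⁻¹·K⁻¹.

V_m,c ≈ 0.1194 L/mol

For a van der Waals gas, V_m,c = 3b.
V_m,c = 3×0.0398 = 0.1194 L/mol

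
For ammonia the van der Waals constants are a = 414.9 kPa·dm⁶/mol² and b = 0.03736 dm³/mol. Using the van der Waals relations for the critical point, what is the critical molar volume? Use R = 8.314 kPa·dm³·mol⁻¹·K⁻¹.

For a van der Waals gas, V_m,c = 3b.
V_m,c = 3×0.03736 = 0.1121 dm³/mol

V_m,c ≈ 0.1121 dm³/mol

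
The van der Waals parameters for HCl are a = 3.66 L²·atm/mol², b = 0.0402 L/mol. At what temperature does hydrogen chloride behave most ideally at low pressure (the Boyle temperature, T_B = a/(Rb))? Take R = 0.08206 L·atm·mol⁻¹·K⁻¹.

T_B ≈ 1109 K

For a van der Waals gas the second virial coefficient B₂ = b − a/(RT) vanishes at T_B = a/(Rb).
T_B = 3.66/(0.08206×0.0402) = 3.66/0.0032988 = 1109 K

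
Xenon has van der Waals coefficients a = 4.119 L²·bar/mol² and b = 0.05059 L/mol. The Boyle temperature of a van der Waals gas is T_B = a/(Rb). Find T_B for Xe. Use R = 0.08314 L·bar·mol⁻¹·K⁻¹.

T_B ≈ 979.3 K

For a van der Waals gas the second virial coefficient B₂ = b − a/(RT) vanishes at T_B = a/(Rb).
T_B = 4.119/(0.08314×0.05059) = 4.119/0.0042061 = 979.3 K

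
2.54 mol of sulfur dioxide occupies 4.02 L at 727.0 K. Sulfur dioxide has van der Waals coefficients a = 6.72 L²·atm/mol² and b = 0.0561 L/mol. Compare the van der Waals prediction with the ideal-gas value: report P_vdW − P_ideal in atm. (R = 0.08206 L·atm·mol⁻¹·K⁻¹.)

ΔP ≈ -1.298 atm

Ideal: P_ideal = nRT/V = (2.54)(0.08206)(727.0)/4.02 = 37.6941 atm
vdW: P = nRT/(V − nb) − a n²/V² = 151.530/3.87751 − 43.3548/16.1604 = 39.0792 − 2.68278 = 36.3964 atm
ΔP = 36.3964 − 37.6941 = -1.298 atm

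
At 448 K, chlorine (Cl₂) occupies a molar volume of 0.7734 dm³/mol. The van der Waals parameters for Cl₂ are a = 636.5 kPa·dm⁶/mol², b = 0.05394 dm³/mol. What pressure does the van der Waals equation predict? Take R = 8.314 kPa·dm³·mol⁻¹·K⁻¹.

P ≈ 4113 kPa

P = RT/(V_m − b) − a/V_m²
RT/(V_m − b) = (8.314)(448)/(0.7734 − 0.05394) = 3724.7/0.71946 = 5177.1 kPa
a/V_m² = 636.5/(0.7734)² = 1064.1 kPa
P = 5177.1 − 1064.1 = 4113 kPa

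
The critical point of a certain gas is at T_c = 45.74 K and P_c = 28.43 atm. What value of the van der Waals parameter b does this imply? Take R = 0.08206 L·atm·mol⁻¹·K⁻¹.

b ≈ 0.01650 L/mol

From T_c = 8a/(27Rb) and P_c = a/(27b²): b = R T_c/(8 P_c).
b = (0.08206)(45.74)/(8×28.43) = 3.7534/227.44 = 0.01650 L/mol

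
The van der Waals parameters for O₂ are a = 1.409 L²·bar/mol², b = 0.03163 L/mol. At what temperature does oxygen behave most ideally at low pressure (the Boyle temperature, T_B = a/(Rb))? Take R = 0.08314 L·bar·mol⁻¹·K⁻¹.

T_B ≈ 535.8 K

For a van der Waals gas the second virial coefficient B₂ = b − a/(RT) vanishes at T_B = a/(Rb).
T_B = 1.409/(0.08314×0.03163) = 1.409/0.0026297 = 535.8 K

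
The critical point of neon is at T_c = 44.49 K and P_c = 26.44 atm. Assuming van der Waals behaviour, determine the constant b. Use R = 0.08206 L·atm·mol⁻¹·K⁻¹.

b ≈ 0.01726 L/mol

From T_c = 8a/(27Rb) and P_c = a/(27b²): b = R T_c/(8 P_c).
b = (0.08206)(44.49)/(8×26.44) = 3.6508/211.52 = 0.01726 L/mol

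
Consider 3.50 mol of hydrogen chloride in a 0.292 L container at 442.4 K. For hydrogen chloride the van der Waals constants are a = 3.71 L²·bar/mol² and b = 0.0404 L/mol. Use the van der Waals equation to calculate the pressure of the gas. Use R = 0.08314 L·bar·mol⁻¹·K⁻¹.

P = nRT/(V − nb) − a n²/V²
nRT/(V − nb) = (3.50)(0.08314)(442.4)/(0.292 − 3.50×0.0404) = 128.73/0.15060 = 854.78 bar
a n²/V² = (3.71)(3.50)²/(0.292)² = 533.02 bar
P = 854.78 − 533.02 = 321.8 bar

P ≈ 321.8 bar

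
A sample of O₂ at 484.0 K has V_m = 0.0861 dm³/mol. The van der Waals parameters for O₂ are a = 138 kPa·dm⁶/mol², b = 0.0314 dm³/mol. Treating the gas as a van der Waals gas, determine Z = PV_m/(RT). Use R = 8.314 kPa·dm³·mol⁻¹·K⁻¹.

P = RT/(V_m − b) − a/V_m² = (8.314)(484.0)/(0.0861 − 0.0314) − 138/(0.0861)²
  = 4024.0/0.054700 − 18615 = 73565 − 18615 = 54950 kPa
Z = PV_m/(RT) = (54950)(0.0861)/((8.314)(484.0)) = 4731.2/4024.0 = 1.176

Z ≈ 1.176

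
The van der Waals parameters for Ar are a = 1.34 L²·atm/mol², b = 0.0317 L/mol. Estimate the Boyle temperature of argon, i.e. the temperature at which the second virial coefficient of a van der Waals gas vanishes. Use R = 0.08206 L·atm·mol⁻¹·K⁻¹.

For a van der Waals gas the second virial coefficient B₂ = b − a/(RT) vanishes at T_B = a/(Rb).
T_B = 1.34/(0.08206×0.0317) = 1.34/0.0026013 = 515.1 K

T_B ≈ 515.1 K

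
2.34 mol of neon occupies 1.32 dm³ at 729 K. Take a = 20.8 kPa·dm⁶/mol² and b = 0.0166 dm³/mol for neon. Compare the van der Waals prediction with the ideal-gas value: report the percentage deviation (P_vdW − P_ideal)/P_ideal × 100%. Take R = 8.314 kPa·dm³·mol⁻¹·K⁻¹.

Ideal: P_ideal = nRT/V = (2.34)(8.314)(729)/1.32 = 10744.3 kPa
vdW: P = nRT/(V − nb) − a n²/V² = 14182.5/1.28116 − 113.892/1.74240 = 11070.0 − 65.3650 = 11004.6 kPa
% deviation = (11004.6 − 10744.3)/10744.3 × 100% = 2.42%

2.42 %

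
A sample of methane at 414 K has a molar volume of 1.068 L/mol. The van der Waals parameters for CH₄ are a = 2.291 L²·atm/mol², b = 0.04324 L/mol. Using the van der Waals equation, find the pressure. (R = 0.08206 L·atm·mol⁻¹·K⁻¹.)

P ≈ 31.14 atm

P = RT/(V_m − b) − a/V_m²
RT/(V_m − b) = (0.08206)(414)/(1.068 − 0.04324) = 33.973/1.0248 = 33.151 atm
a/V_m² = 2.291/(1.068)² = 2.0085 atm
P = 33.151 − 2.0085 = 31.14 atm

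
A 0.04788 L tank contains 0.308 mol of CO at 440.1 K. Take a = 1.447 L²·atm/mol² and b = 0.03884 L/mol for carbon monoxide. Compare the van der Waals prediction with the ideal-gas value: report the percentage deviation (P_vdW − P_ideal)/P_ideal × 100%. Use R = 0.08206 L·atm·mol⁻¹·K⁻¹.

7.53 %

Ideal: P_ideal = nRT/V = (0.308)(0.08206)(440.1)/0.04788 = 232.316 atm
vdW: P = nRT/(V − nb) − a n²/V² = 11.1233/0.0359173 − 0.137268/0.00229249 = 309.692 − 59.8773 = 249.815 atm
% deviation = (249.815 − 232.316)/232.316 × 100% = 7.53%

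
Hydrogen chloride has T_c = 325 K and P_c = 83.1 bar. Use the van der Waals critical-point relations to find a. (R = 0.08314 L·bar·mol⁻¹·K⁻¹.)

From T_c = 8a/(27Rb) and P_c = a/(27b²): a = 27 R² T_c²/(64 P_c).
a = 27×(0.08314)²×(325)²/(64×83.1) = 19713/5318.4 = 3.707 L²·bar/mol²

a ≈ 3.707 L²·bar/mol²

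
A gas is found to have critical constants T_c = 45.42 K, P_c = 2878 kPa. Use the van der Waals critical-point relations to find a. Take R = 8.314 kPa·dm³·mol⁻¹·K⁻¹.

a ≈ 20.90 kPa·dm⁶/mol²

From T_c = 8a/(27Rb) and P_c = a/(27b²): a = 27 R² T_c²/(64 P_c).
a = 27×(8.314)²×(45.42)²/(64×2878) = 3850154/184192 = 20.90 kPa·dm⁶/mol²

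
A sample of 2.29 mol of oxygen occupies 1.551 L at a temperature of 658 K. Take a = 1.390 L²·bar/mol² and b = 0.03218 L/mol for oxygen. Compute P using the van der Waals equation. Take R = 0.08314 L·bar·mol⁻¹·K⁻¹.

P ≈ 81.77 bar

P = nRT/(V − nb) − a n²/V²
nRT/(V − nb) = (2.29)(0.08314)(658)/(1.551 − 2.29×0.03218) = 125.28/1.4773 = 84.803 bar
a n²/V² = (1.390)(2.29)²/(1.551)² = 3.0301 bar
P = 84.803 − 3.0301 = 81.77 bar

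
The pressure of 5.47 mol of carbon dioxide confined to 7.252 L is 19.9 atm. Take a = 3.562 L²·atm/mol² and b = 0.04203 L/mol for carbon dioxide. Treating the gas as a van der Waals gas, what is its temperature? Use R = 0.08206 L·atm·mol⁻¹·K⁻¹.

T = (P + a n²/V²)(V − nb)/(nR)
P + a n²/V² = 19.9 + (3.562)(5.47)²/(7.252)² = 21.927 atm
V − nb = 7.252 − (5.47)(0.04203) = 7.0221 L
T = (21.927)(7.0221)/((5.47)(0.08206)) = 343.0 K

T ≈ 343.0 K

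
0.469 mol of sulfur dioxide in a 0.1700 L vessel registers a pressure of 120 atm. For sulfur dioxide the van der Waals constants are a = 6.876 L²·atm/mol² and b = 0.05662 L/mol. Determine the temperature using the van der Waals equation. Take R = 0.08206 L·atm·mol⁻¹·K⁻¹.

T = (P + a n²/V²)(V − nb)/(nR)
P + a n²/V² = 120 + (6.876)(0.469)²/(0.1700)² = 172.33 atm
V − nb = 0.1700 − (0.469)(0.05662) = 0.14345 L
T = (172.33)(0.14345)/((0.469)(0.08206)) = 642.3 K

T ≈ 642.3 K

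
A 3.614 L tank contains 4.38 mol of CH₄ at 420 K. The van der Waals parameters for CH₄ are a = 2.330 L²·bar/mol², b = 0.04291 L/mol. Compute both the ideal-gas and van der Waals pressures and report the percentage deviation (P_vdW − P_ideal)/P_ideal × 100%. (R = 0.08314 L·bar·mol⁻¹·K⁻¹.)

-2.60 %

Ideal: P_ideal = nRT/V = (4.38)(0.08314)(420)/3.614 = 42.3200 bar
vdW: P = nRT/(V − nb) − a n²/V² = 152.944/3.42605 − 44.6997/13.0610 = 44.6415 − 3.42238 = 41.2191 bar
% deviation = (41.2191 − 42.3200)/42.3200 × 100% = -2.60%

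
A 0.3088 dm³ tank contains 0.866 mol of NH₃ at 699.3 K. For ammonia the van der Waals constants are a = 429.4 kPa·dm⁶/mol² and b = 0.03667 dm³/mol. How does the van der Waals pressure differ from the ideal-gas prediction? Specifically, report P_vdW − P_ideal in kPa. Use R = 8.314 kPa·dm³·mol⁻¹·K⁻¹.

Ideal: P_ideal = nRT/V = (0.866)(8.314)(699.3)/0.3088 = 16304.8 kPa
vdW: P = nRT/(V − nb) − a n²/V² = 5034.91/0.277044 − 322.031/0.0953574 = 18173.7 − 3377.10 = 14796.6 kPa
ΔP = 14796.6 − 16304.8 = -1508 kPa

ΔP ≈ -1508 kPa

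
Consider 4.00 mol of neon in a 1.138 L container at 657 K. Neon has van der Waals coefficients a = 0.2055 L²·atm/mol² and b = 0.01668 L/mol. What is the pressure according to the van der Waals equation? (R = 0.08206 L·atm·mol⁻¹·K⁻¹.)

P = nRT/(V − nb) − a n²/V²
nRT/(V − nb) = (4.00)(0.08206)(657)/(1.138 − 4.00×0.01668) = 215.65/1.0713 = 201.30 atm
a n²/V² = (0.2055)(4.00)²/(1.138)² = 2.5389 atm
P = 201.30 − 2.5389 = 198.8 atm

P ≈ 198.8 atm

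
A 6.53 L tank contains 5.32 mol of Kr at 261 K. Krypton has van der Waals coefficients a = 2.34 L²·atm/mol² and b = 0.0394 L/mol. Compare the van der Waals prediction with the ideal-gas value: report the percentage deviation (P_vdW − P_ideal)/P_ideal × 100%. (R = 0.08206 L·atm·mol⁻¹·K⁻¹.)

-5.58 %

Ideal: P_ideal = nRT/V = (5.32)(0.08206)(261)/6.53 = 17.4490 atm
vdW: P = nRT/(V − nb) − a n²/V² = 113.942/6.32039 − 66.2276/42.6409 = 18.0277 − 1.55315 = 16.4746 atm
% deviation = (16.4746 − 17.4490)/17.4490 × 100% = -5.58%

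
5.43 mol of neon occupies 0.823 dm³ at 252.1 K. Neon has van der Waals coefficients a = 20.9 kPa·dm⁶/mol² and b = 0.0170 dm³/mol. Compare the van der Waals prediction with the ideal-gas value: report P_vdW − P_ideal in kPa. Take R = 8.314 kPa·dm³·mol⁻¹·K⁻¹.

Ideal: P_ideal = nRT/V = (5.43)(8.314)(252.1)/0.823 = 13828.7 kPa
vdW: P = nRT/(V − nb) − a n²/V² = 11381.1/0.730690 − 616.234/0.677329 = 15575.8 − 909.800 = 14666.0 kPa
ΔP = 14666.0 − 13828.7 = 837 kPa

ΔP ≈ 837 kPa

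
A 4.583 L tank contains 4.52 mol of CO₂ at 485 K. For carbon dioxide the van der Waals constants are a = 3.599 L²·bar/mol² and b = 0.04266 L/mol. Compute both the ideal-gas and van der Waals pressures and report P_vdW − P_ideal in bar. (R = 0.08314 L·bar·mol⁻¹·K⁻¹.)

ΔP ≈ -1.754 bar

Ideal: P_ideal = nRT/V = (4.52)(0.08314)(485)/4.583 = 39.7686 bar
vdW: P = nRT/(V − nb) − a n²/V² = 182.260/4.39018 − 73.5290/21.0039 = 41.5154 − 3.50073 = 38.0147 bar
ΔP = 38.0147 − 39.7686 = -1.754 bar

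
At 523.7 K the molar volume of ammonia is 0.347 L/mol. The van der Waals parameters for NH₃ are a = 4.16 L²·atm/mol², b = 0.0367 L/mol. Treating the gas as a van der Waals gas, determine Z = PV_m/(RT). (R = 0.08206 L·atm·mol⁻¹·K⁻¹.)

Z ≈ 0.8393

P = RT/(V_m − b) − a/V_m² = (0.08206)(523.7)/(0.347 − 0.0367) − 4.16/(0.347)²
  = 42.975/0.31030 − 34.549 = 138.50 − 34.549 = 103.95 atm
Z = PV_m/(RT) = (103.95)(0.347)/((0.08206)(523.7)) = 36.071/42.975 = 0.8393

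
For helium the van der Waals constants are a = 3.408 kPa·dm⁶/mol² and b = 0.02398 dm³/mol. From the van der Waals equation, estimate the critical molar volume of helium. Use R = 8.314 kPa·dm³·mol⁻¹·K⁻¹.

For a van der Waals gas, V_m,c = 3b.
V_m,c = 3×0.02398 = 0.07194 dm³/mol

V_m,c ≈ 0.07194 dm³/mol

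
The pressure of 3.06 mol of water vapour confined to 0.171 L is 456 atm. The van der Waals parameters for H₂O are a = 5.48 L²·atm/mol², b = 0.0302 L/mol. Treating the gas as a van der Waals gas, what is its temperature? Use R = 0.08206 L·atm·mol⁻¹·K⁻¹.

T = (P + a n²/V²)(V − nb)/(nR)
P + a n²/V² = 456 + (5.48)(3.06)²/(0.171)² = 2210.8 atm
V − nb = 0.171 − (3.06)(0.0302) = 0.078588 L
T = (2210.8)(0.078588)/((3.06)(0.08206)) = 691.9 K

T ≈ 691.9 K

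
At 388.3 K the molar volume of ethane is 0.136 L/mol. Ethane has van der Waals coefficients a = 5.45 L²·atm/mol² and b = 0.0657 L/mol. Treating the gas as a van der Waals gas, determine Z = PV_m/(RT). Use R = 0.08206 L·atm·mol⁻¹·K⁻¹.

Z ≈ 0.6769

P = RT/(V_m − b) − a/V_m² = (0.08206)(388.3)/(0.136 − 0.0657) − 5.45/(0.136)²
  = 31.864/0.070300 − 294.66 = 453.26 − 294.66 = 158.60 atm
Z = PV_m/(RT) = (158.60)(0.136)/((0.08206)(388.3)) = 21.570/31.864 = 0.6769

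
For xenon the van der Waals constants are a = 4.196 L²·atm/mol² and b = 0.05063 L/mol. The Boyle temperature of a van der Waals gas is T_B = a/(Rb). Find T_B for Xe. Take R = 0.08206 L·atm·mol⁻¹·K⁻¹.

For a van der Waals gas the second virial coefficient B₂ = b − a/(RT) vanishes at T_B = a/(Rb).
T_B = 4.196/(0.08206×0.05063) = 4.196/0.0041547 = 1010 K

T_B ≈ 1010 K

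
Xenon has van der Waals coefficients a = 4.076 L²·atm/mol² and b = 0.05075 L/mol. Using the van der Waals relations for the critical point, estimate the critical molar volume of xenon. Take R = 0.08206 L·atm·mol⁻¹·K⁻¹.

For a van der Waals gas, V_m,c = 3b.
V_m,c = 3×0.05075 = 0.1523 L/mol

V_m,c ≈ 0.1523 L/mol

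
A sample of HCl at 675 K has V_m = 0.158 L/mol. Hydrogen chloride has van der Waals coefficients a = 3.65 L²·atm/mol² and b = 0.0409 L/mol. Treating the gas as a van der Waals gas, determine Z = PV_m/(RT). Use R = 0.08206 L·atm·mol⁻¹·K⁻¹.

P = RT/(V_m − b) − a/V_m² = (0.08206)(675)/(0.158 − 0.0409) − 3.65/(0.158)²
  = 55.391/0.11710 − 146.21 = 473.02 − 146.21 = 326.81 atm
Z = PV_m/(RT) = (326.81)(0.158)/((0.08206)(675)) = 51.636/55.391 = 0.9322

Z ≈ 0.9322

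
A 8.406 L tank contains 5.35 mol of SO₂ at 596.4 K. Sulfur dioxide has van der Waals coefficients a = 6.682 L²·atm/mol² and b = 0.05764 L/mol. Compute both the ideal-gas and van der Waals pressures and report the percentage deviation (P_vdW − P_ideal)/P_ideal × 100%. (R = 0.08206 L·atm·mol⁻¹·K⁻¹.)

Ideal: P_ideal = nRT/V = (5.35)(0.08206)(596.4)/8.406 = 31.1482 atm
vdW: P = nRT/(V − nb) − a n²/V² = 261.832/8.09763 − 191.256/70.6608 = 32.3344 − 2.70668 = 29.6277 atm
% deviation = (29.6277 − 31.1482)/31.1482 × 100% = -4.88%

-4.88 %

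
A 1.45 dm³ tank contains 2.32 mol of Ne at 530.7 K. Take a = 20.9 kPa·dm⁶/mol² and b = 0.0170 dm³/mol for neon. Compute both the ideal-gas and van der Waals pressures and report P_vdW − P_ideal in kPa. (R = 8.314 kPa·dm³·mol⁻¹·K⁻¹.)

ΔP ≈ 143.9 kPa

Ideal: P_ideal = nRT/V = (2.32)(8.314)(530.7)/1.45 = 7059.58 kPa
vdW: P = nRT/(V − nb) − a n²/V² = 10236.4/1.41056 − 112.492/2.10250 = 7256.98 − 53.5039 = 7203.48 kPa
ΔP = 7203.48 − 7059.58 = 143.9 kPa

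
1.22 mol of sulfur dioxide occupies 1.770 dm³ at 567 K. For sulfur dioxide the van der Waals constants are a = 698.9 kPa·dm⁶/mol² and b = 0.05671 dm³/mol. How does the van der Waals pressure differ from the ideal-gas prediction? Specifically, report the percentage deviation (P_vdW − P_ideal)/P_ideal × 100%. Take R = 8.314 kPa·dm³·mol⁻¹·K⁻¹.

Ideal: P_ideal = nRT/V = (1.22)(8.314)(567)/1.770 = 3249.22 kPa
vdW: P = nRT/(V − nb) − a n²/V² = 5751.13/1.70081 − 1040.24/3.13290 = 3381.41 − 332.037 = 3049.37 kPa
% deviation = (3049.37 − 3249.22)/3249.22 × 100% = -6.15%

-6.15 %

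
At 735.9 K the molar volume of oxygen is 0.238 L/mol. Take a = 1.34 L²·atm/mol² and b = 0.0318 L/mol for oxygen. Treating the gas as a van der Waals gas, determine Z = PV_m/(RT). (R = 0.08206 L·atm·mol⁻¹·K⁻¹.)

Z ≈ 1.061

P = RT/(V_m − b) − a/V_m² = (0.08206)(735.9)/(0.238 − 0.0318) − 1.34/(0.238)²
  = 60.388/0.20620 − 23.657 = 292.86 − 23.657 = 269.20 atm
Z = PV_m/(RT) = (269.20)(0.238)/((0.08206)(735.9)) = 64.070/60.388 = 1.061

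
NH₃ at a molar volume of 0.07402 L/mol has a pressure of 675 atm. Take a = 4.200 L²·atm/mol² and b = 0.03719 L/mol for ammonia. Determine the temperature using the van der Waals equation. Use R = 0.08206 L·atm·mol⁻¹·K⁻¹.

T ≈ 647.0 K

T = (P + a/V_m²)(V_m − b)/R
P + a/V_m² = 675 + 4.200/(0.07402)² = 1441.6 atm
V_m − b = 0.07402 − 0.03719 = 0.036830 L/mol
T = (1441.6)(0.036830)/0.08206 = 647.0 K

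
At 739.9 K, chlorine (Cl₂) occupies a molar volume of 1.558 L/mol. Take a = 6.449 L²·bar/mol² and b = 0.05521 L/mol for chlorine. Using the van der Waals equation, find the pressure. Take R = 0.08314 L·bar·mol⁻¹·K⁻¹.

P = RT/(V_m − b) − a/V_m²
RT/(V_m − b) = (0.08314)(739.9)/(1.558 − 0.05521) = 61.515/1.5028 = 40.934 bar
a/V_m² = 6.449/(1.558)² = 2.6568 bar
P = 40.934 − 2.6568 = 38.28 bar

P ≈ 38.28 bar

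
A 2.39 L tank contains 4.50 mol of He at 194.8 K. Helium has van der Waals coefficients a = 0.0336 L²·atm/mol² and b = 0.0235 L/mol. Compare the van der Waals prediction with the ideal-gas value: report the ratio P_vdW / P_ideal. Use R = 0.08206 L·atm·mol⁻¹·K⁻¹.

Ideal: P_ideal = nRT/V = (4.50)(0.08206)(194.8)/2.39 = 30.0978 atm
vdW: P = nRT/(V − nb) − a n²/V² = 71.9338/2.28425 − 0.680400/5.71210 = 31.4912 − 0.119116 = 31.3721 atm
Ratio = 31.3721/30.0978 = 1.042

P_vdW / P_ideal ≈ 1.042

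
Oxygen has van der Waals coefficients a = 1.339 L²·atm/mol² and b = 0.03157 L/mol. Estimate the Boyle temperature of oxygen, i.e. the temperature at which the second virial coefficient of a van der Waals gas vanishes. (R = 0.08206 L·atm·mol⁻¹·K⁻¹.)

For a van der Waals gas the second virial coefficient B₂ = b − a/(RT) vanishes at T_B = a/(Rb).
T_B = 1.339/(0.08206×0.03157) = 1.339/0.0025906 = 516.9 K

T_B ≈ 516.9 K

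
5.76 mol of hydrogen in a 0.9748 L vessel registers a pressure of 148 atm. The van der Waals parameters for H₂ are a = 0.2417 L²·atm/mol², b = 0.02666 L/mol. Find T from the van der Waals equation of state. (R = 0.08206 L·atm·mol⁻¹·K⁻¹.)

T ≈ 271.8 K

T = (P + a n²/V²)(V − nb)/(nR)
P + a n²/V² = 148 + (0.2417)(5.76)²/(0.9748)² = 156.44 atm
V − nb = 0.9748 − (5.76)(0.02666) = 0.82124 L
T = (156.44)(0.82124)/((5.76)(0.08206)) = 271.8 K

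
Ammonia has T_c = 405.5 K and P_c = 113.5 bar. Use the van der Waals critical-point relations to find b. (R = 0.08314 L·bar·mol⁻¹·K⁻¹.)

From T_c = 8a/(27Rb) and P_c = a/(27b²): b = R T_c/(8 P_c).
b = (0.08314)(405.5)/(8×113.5) = 33.713/908.00 = 0.03713 L/mol

b ≈ 0.03713 L/mol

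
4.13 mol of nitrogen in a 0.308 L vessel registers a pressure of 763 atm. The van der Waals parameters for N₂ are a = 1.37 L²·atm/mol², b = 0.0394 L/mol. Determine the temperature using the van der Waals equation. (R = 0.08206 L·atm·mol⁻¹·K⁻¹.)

T = (P + a n²/V²)(V − nb)/(nR)
P + a n²/V² = 763 + (1.37)(4.13)²/(0.308)² = 1009.3 atm
V − nb = 0.308 − (4.13)(0.0394) = 0.14528 L
T = (1009.3)(0.14528)/((4.13)(0.08206)) = 432.7 K

T ≈ 432.7 K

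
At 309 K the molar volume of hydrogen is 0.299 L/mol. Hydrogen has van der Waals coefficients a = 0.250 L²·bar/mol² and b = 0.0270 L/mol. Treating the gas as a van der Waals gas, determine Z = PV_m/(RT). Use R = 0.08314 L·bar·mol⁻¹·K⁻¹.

P = RT/(V_m − b) − a/V_m² = (0.08314)(309)/(0.299 − 0.0270) − 0.250/(0.299)²
  = 25.690/0.27200 − 2.7964 = 94.449 − 2.7964 = 91.653 bar
Z = PV_m/(RT) = (91.653)(0.299)/((0.08314)(309)) = 27.404/25.690 = 1.067

Z ≈ 1.067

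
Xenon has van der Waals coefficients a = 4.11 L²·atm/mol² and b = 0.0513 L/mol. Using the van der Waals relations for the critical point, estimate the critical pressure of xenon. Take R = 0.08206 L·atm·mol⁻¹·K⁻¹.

For a van der Waals gas, P_c = a/(27b²).
P_c = 4.11/(27×(0.0513)²) = 4.11/0.071056 = 57.84 atm

P_c ≈ 57.84 atm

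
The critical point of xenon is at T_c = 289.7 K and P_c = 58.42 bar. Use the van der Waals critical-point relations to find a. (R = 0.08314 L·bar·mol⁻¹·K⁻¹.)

a ≈ 4.189 L²·bar/mol²

From T_c = 8a/(27Rb) and P_c = a/(27b²): a = 27 R² T_c²/(64 P_c).
a = 27×(0.08314)²×(289.7)²/(64×58.42) = 15663/3738.9 = 4.189 L²·bar/mol²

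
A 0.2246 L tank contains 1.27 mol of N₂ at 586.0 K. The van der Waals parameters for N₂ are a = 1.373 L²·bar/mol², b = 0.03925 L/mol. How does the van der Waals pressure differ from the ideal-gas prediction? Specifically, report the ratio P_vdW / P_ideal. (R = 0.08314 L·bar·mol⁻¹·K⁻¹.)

P_vdW / P_ideal ≈ 1.126

Ideal: P_ideal = nRT/V = (1.27)(0.08314)(586.0)/0.2246 = 275.487 bar
vdW: P = nRT/(V − nb) − a n²/V² = 61.8745/0.174753 − 2.21451/0.0504452 = 354.068 − 43.8993 = 310.169 bar
Ratio = 310.169/275.487 = 1.126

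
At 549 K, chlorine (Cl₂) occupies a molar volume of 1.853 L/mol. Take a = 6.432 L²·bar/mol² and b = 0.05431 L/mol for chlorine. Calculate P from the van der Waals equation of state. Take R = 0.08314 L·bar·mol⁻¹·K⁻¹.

P = RT/(V_m − b) − a/V_m²
RT/(V_m − b) = (0.08314)(549)/(1.853 − 0.05431) = 45.644/1.7987 = 25.376 bar
a/V_m² = 6.432/(1.853)² = 1.8732 bar
P = 25.376 − 1.8732 = 23.50 bar

P ≈ 23.50 bar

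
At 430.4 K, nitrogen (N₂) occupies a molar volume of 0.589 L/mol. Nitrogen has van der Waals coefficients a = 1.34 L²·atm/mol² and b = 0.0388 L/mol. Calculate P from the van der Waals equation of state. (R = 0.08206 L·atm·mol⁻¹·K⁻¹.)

P = RT/(V_m − b) − a/V_m²
RT/(V_m − b) = (0.08206)(430.4)/(0.589 − 0.0388) = 35.319/0.55020 = 64.193 atm
a/V_m² = 1.34/(0.589)² = 3.8626 atm
P = 64.193 − 3.8626 = 60.33 atm

P ≈ 60.33 atm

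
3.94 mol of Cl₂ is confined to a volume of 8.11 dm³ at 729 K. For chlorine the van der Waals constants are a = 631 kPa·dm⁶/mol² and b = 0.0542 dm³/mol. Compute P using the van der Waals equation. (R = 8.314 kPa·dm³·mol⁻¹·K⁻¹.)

P = nRT/(V − nb) − a n²/V²
nRT/(V − nb) = (3.94)(8.314)(729)/(8.11 − 3.94×0.0542) = 23880/7.8965 = 3024.1 kPa
a n²/V² = (631)(3.94)²/(8.11)² = 148.93 kPa
P = 3024.1 − 148.93 = 2875 kPa

P ≈ 2875 kPa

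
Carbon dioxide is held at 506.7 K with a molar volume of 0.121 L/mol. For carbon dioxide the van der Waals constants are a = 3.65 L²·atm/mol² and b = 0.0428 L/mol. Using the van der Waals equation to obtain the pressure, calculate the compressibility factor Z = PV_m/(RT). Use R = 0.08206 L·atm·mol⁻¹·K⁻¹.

Z ≈ 0.8218

P = RT/(V_m − b) − a/V_m² = (0.08206)(506.7)/(0.121 − 0.0428) − 3.65/(0.121)²
  = 41.580/0.078200 − 249.30 = 531.71 − 249.30 = 282.41 atm
Z = PV_m/(RT) = (282.41)(0.121)/((0.08206)(506.7)) = 34.172/41.580 = 0.8218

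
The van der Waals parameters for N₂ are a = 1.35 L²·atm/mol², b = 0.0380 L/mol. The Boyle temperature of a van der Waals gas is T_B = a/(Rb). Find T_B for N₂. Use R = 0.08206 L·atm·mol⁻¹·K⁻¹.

T_B ≈ 432.9 K

For a van der Waals gas the second virial coefficient B₂ = b − a/(RT) vanishes at T_B = a/(Rb).
T_B = 1.35/(0.08206×0.0380) = 1.35/0.0031183 = 432.9 K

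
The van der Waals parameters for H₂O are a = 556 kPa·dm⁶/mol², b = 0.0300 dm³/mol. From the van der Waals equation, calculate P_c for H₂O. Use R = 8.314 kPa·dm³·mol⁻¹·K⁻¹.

P_c ≈ 22881 kPa

For a van der Waals gas, P_c = a/(27b²).
P_c = 556/(27×(0.0300)²) = 556/0.024300 = 22881 kPa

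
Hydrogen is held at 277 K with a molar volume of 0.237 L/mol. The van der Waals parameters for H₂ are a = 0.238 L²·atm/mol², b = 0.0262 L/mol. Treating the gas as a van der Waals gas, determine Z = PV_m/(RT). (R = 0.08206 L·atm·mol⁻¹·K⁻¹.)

Z ≈ 1.080

P = RT/(V_m − b) − a/V_m² = (0.08206)(277)/(0.237 − 0.0262) − 0.238/(0.237)²
  = 22.731/0.21080 − 4.2372 = 107.83 − 4.2372 = 103.59 atm
Z = PV_m/(RT) = (103.59)(0.237)/((0.08206)(277)) = 24.551/22.731 = 1.080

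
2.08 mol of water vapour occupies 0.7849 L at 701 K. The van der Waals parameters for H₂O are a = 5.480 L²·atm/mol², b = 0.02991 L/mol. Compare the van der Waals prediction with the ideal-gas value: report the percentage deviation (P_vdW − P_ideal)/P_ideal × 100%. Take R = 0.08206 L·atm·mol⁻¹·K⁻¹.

Ideal: P_ideal = nRT/V = (2.08)(0.08206)(701)/0.7849 = 152.440 atm
vdW: P = nRT/(V − nb) − a n²/V² = 119.650/0.722687 − 23.7087/0.616068 = 165.563 − 38.4839 = 127.079 atm
% deviation = (127.079 − 152.440)/152.440 × 100% = -16.64%

-16.64 %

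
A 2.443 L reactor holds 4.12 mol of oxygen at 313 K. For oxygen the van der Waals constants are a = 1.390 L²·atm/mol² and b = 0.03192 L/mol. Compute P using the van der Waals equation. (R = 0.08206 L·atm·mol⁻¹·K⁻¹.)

P ≈ 41.83 atm

P = nRT/(V − nb) − a n²/V²
nRT/(V − nb) = (4.12)(0.08206)(313)/(2.443 − 4.12×0.03192) = 105.82/2.3115 = 45.780 atm
a n²/V² = (1.390)(4.12)²/(2.443)² = 3.9533 atm
P = 45.780 − 3.9533 = 41.83 atm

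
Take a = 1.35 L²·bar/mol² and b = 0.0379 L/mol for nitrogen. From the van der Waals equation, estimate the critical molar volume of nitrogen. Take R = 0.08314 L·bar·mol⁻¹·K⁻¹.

V_m,c ≈ 0.1137 L/mol

For a van der Waals gas, V_m,c = 3b.
V_m,c = 3×0.0379 = 0.1137 L/mol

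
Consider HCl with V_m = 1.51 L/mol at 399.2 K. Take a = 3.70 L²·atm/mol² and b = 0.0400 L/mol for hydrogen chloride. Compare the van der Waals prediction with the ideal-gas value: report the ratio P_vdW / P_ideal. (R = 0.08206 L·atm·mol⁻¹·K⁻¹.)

P_vdW / P_ideal ≈ 0.9524

Ideal: P_ideal = RT/V_m = (0.08206)(399.2)/1.51 = 21.6943 atm
vdW: P = RT/(V_m − b) − a/V_m² = 32.7584/1.47000 − 3.70/2.28010 = 22.2846 − 1.62274 = 20.6619 atm
Ratio = 20.6619/21.6943 = 0.9524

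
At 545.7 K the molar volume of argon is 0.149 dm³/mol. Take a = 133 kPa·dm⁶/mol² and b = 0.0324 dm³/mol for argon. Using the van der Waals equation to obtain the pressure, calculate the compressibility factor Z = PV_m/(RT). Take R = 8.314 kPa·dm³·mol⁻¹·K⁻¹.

P = RT/(V_m − b) − a/V_m² = (8.314)(545.7)/(0.149 − 0.0324) − 133/(0.149)²
  = 4536.9/0.11660 − 5990.7 = 38910 − 5990.7 = 32919 kPa
Z = PV_m/(RT) = (32919)(0.149)/((8.314)(545.7)) = 4904.9/4536.9 = 1.081

Z ≈ 1.081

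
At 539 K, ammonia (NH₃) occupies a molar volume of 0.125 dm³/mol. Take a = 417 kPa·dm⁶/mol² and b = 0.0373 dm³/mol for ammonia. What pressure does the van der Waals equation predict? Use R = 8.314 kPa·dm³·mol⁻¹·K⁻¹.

P = RT/(V_m − b) − a/V_m²
RT/(V_m − b) = (8.314)(539)/(0.125 − 0.0373) = 4481.2/0.087700 = 51097 kPa
a/V_m² = 417/(0.125)² = 26688 kPa
P = 51097 − 26688 = 24409 kPa

P ≈ 24409 kPa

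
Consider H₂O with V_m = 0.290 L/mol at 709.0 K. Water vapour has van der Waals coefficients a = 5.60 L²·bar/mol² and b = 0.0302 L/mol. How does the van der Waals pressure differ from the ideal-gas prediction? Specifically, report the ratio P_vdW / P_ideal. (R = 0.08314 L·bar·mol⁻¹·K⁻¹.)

P_vdW / P_ideal ≈ 0.7887

Ideal: P_ideal = RT/V_m = (0.08314)(709.0)/0.290 = 203.263 bar
vdW: P = RT/(V_m − b) − a/V_m² = 58.9463/0.259800 − 5.60/0.0841000 = 226.891 − 66.5874 = 160.304 bar
Ratio = 160.304/203.263 = 0.7887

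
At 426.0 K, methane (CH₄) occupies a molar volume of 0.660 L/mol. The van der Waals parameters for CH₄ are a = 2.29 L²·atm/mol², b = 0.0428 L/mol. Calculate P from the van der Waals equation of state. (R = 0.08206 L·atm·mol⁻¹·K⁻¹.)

P = RT/(V_m − b) − a/V_m²
RT/(V_m − b) = (0.08206)(426.0)/(0.660 − 0.0428) = 34.958/0.61720 = 56.640 atm
a/V_m² = 2.29/(0.660)² = 5.2571 atm
P = 56.640 − 5.2571 = 51.38 atm

P ≈ 51.38 atm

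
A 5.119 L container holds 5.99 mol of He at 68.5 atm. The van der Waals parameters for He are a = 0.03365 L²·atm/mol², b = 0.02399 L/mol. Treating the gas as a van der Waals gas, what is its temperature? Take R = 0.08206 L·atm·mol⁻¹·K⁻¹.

T = (P + a n²/V²)(V − nb)/(nR)
P + a n²/V² = 68.5 + (0.03365)(5.99)²/(5.119)² = 68.546 atm
V − nb = 5.119 − (5.99)(0.02399) = 4.9753 L
T = (68.546)(4.9753)/((5.99)(0.08206)) = 693.8 K

T ≈ 693.8 K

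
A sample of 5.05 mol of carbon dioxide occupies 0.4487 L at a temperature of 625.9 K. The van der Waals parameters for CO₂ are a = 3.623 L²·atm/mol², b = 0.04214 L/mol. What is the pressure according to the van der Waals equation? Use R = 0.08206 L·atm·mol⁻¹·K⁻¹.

P = nRT/(V − nb) − a n²/V²
nRT/(V − nb) = (5.05)(0.08206)(625.9)/(0.4487 − 5.05×0.04214) = 259.37/0.23589 = 1099.5 atm
a n²/V² = (3.623)(5.05)²/(0.4487)² = 458.92 atm
P = 1099.5 − 458.92 = 640.6 atm

P ≈ 640.6 atm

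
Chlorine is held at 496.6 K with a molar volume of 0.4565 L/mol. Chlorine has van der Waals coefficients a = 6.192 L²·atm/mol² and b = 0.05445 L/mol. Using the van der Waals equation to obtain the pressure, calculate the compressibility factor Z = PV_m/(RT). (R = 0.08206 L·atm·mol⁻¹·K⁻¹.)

P = RT/(V_m − b) − a/V_m² = (0.08206)(496.6)/(0.4565 − 0.05445) − 6.192/(0.4565)²
  = 40.751/0.40205 − 29.713 = 101.36 − 29.713 = 71.65 atm
Z = PV_m/(RT) = (71.65)(0.4565)/((0.08206)(496.6)) = 32.708/40.751 = 0.8026

Z ≈ 0.8026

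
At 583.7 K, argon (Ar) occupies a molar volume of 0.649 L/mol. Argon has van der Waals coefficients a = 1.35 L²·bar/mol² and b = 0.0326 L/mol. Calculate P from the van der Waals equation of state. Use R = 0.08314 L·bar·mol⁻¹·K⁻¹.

P ≈ 75.52 bar

P = RT/(V_m − b) − a/V_m²
RT/(V_m − b) = (0.08314)(583.7)/(0.649 − 0.0326) = 48.529/0.61640 = 78.730 bar
a/V_m² = 1.35/(0.649)² = 3.2051 bar
P = 78.730 − 3.2051 = 75.52 bar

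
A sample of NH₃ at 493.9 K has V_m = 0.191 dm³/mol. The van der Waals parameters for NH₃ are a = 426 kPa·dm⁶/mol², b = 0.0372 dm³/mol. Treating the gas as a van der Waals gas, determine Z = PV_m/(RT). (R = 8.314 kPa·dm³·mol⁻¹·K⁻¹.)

Z ≈ 0.6987

P = RT/(V_m − b) − a/V_m² = (8.314)(493.9)/(0.191 − 0.0372) − 426/(0.191)²
  = 4106.3/0.15380 − 11677 = 26699 − 11677 = 15022 kPa
Z = PV_m/(RT) = (15022)(0.191)/((8.314)(493.9)) = 2869.2/4106.3 = 0.6987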